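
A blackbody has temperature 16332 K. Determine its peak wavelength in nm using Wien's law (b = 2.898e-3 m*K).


lam_max = b / T = 2.898e-3 / 16332 = 1.774e-07 m = 177.4431 nm

177.4431 nm


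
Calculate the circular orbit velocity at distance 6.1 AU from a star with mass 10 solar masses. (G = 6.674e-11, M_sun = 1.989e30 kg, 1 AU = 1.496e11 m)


v = sqrt(GM/r) = sqrt(6.674e-11 * 1.989e+31 / 9.126e+11) = 38139.9201

38139.9201 m/s


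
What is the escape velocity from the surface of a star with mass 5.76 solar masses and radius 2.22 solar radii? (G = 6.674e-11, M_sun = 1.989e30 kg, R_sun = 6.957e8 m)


M = 5.76 * 1.989e30 kg = 1.145664e+31 kg; R = 2.22 * 6.957e8 m = 1.544454e+09 m. v_esc = sqrt(2GM/R) = sqrt(2 * 6.674e-11 * 1.145664e+31 / 1.544454e+09) = 995059.9422

995059.9422 m/s


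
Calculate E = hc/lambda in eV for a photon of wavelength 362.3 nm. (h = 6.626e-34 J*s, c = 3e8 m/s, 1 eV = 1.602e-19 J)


E = hc/lambda = 6.626e-34 * 3e8 / 3.623e-07 = 5.487e-19 J = 3.4249 eV

3.4249 eV


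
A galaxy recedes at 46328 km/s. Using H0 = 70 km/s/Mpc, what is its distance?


d = v / H0 = 46328 / 70 = 661.8286

661.8286 Mpc


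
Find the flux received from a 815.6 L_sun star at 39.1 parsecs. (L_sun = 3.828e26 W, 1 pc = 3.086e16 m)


F = L / (4*pi*d^2) = 3.122e+29 / (4*pi*(1.207e+18)^2) = 1.706e-08

1.706e-08 W/m^2


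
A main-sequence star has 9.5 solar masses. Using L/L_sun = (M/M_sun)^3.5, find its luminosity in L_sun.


L/L_sun = (M/M_sun)^3.5 = 9.5^3.5 = 2642.6072

2642.6072 L_sun


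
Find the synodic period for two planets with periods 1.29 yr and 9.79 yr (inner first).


1/P_syn = |1/P1 - 1/P2| = |1/1.29 - 1/9.79| => P_syn = 1.4858

1.4858 years


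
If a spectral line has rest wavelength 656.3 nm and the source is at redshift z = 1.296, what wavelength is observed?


lam_obs = lam_emit * (1 + z) = 656.3 * (1 + 1.296) = 1506.8648

1506.8648 nm


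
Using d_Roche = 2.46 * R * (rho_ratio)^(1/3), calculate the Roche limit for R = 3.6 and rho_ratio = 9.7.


d_Roche = 2.46 * 3.6 * 9.7^(1/3) = 18.8869

18.8869


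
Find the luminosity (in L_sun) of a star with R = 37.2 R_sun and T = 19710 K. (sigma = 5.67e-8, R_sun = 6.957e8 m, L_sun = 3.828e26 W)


R = 37.2 * 6.957e8 m = 2.588004e+10 m. L = 4*pi*R^2*sigma*T^4 = 4*pi*(2.588004e+10)^2 * 5.67e-8 * 19710^4 = 7.202268479e+31 W. L/L_sun = 7.202268479e+31 / 3.828e26 = 188147.0344

188147.0344 L_sun


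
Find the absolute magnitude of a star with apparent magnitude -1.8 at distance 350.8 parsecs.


M = m - 5*log10(d) + 5 = -1.8 - 5*log10(350.8) + 5 = -9.5253

-9.5253


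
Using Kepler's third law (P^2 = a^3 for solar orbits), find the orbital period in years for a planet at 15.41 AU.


P = a^(3/2) = 15.41^1.5 = 60.4928

60.4928 years


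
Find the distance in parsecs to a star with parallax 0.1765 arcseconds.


d = 1/p = 1/0.1765 = 5.6657

5.6657 pc


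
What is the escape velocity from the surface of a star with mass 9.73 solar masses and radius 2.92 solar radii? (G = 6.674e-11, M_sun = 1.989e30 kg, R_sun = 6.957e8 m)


M = 9.73 * 1.989e30 kg = 1.935297e+31 kg; R = 2.92 * 6.957e8 m = 2.031444e+09 m. v_esc = sqrt(2GM/R) = sqrt(2 * 6.674e-11 * 1.935297e+31 / 2.031444e+09) = 1.128e+06

1.128e+06 m/s


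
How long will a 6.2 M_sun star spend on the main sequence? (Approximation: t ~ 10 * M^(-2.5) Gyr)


t = 10 * M^(-2.5) = 10 * 6.2^(-2.5) = 0.1045

0.1045 Gyr


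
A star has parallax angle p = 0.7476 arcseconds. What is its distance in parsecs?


d = 1/p = 1/0.7476 = 1.3376

1.3376 pc


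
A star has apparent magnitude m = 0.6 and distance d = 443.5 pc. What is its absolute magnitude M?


M = m - 5*log10(d) + 5 = 0.6 - 5*log10(443.5) + 5 = -7.6345

-7.6345


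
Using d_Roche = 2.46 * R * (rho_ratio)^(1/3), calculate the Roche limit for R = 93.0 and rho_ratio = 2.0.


d_Roche = 2.46 * 93.0 * 2.0^(1/3) = 288.2447

288.2447


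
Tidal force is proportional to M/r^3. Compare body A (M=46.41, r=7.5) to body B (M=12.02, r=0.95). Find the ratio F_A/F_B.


Ratio = (M1/r1^3) / (M2/r2^3) = (46.41/7.5^3) / (12.02/0.95^3) = 0.0078

0.0078


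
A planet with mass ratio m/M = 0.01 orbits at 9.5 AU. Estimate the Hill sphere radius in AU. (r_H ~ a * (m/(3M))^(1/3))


r_H = a * (m/3M)^(1/3) = 9.5 * (0.01/3)^(1/3) = 1.4191

1.4191 AU


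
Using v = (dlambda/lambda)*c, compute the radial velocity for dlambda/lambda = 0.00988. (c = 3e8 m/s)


v = (dlambda/lambda) * c = 0.00988 * 3e8 = 2.964e+06

2.964e+06 m/s


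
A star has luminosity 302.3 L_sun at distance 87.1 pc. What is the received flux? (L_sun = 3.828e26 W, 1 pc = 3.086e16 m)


F = L / (4*pi*d^2) = 1.157e+29 / (4*pi*(2.688e+18)^2) = 1.275e-09

1.275e-09 W/m^2


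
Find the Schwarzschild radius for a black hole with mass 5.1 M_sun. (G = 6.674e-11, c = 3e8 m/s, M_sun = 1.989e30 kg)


M = 5.1 * 1.989e30 kg = 1.01439e+31 kg. rs = 2GM/c^2 = 2 * 6.674e-11 * 1.01439e+31 / (3e8)^2 = 15044.5308

15044.5308 m


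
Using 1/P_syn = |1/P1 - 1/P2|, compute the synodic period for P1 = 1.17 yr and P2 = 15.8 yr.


1/P_syn = |1/P1 - 1/P2| = |1/1.17 - 1/15.8| => P_syn = 1.2636

1.2636 years


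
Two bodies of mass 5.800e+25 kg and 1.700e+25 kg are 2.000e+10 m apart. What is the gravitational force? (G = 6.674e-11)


F = G*m1*m2/r^2 = 6.674e-11 * 5.800e+25 * 1.700e+25 / (2.000e+10)^2 = 6.674e-11 * 9.860e+50 / 4.000e+20 = 1.645e+20

1.645e+20 N


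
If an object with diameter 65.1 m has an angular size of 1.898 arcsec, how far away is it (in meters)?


D = size / theta_rad, theta_rad = 1.898 * pi/(180*3600) = 9.202e-06, D = 7.075e+06

7.075e+06 m


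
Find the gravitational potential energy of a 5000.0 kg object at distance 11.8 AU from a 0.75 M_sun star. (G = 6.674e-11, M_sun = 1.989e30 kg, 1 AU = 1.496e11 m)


M = 0.75 * 1.989e30 kg = 1.49175e+30 kg; r = 11.8 AU * 1.496e11 m/AU = 1.76528e+12 m. U = -GM*m/r = -(6.674e-11 * 1.49175e+30 * 5000.0) / 1.76528e+12 = -2.820e+11

-2.820e+11 J


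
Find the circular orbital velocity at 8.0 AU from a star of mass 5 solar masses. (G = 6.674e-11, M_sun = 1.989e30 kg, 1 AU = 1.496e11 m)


v = sqrt(GM/r) = sqrt(6.674e-11 * 9.945e+30 / 1.197e+12) = 23549.6634

23549.6634 m/s


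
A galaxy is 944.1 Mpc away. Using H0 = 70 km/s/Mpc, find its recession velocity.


v = H0 * d = 70 * 944.1 = 66087.0

66087.0 km/s


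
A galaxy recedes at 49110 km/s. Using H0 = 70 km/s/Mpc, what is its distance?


d = v / H0 = 49110 / 70 = 701.5714

701.5714 Mpc


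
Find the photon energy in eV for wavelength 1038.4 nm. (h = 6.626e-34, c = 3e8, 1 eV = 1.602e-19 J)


E = hc/lambda = 6.626e-34 * 3e8 / 1.038e-06 = 1.914e-19 J = 1.1949 eV

1.1949 eV


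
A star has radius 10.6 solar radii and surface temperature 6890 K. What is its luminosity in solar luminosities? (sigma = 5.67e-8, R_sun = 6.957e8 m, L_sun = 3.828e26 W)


R = 10.6 * 6.957e8 m = 7.37442e+09 m. L = 4*pi*R^2*sigma*T^4 = 4*pi*(7.37442e+09)^2 * 5.67e-8 * 6890^4 = 8.732237673e+28 W. L/L_sun = 8.732237673e+28 / 3.828e26 = 228.1149

228.1149 L_sun


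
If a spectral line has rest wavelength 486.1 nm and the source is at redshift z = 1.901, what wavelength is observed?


lam_obs = lam_emit * (1 + z) = 486.1 * (1 + 1.901) = 1410.1761

1410.1761 nm


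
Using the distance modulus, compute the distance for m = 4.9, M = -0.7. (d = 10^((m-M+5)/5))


d = 10^((m - M + 5)/5) = 10^((4.9 - -0.7 + 5)/5) = 131.8257

131.8257 pc


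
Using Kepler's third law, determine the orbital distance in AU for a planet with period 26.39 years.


a = P^(2/3) = 26.39^(2/3) = 8.8639

8.8639 AU


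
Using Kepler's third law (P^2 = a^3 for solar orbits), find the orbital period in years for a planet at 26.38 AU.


P = a^(3/2) = 26.38^1.5 = 135.4915

135.4915 years


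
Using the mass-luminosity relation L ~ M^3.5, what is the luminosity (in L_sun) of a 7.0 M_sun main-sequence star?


L/L_sun = (M/M_sun)^3.5 = 7.0^3.5 = 907.4927

907.4927 L_sun


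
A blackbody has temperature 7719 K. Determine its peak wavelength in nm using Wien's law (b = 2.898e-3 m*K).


lam_max = b / T = 2.898e-3 / 7719 = 3.754e-07 m = 375.4372 nm

375.4372 nm


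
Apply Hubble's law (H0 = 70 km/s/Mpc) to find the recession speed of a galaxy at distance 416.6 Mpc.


v = H0 * d = 70 * 416.6 = 29162.0

29162.0 km/s


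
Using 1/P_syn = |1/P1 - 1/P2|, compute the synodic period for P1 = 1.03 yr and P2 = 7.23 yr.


1/P_syn = |1/P1 - 1/P2| = |1/1.03 - 1/7.23| => P_syn = 1.2011

1.2011 years


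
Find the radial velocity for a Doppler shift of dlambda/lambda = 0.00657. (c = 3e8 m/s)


v = (dlambda/lambda) * c = 0.00657 * 3e8 = 1.971e+06

1.971e+06 m/s


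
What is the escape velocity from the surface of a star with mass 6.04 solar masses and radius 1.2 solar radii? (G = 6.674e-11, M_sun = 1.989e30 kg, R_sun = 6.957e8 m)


M = 6.04 * 1.989e30 kg = 1.201356e+31 kg; R = 1.2 * 6.957e8 m = 8.3484e+08 m. v_esc = sqrt(2GM/R) = sqrt(2 * 6.674e-11 * 1.201356e+31 / 8.3484e+08) = 1.386e+06

1.386e+06 m/s


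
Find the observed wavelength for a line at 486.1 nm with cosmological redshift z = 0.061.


lam_obs = lam_emit * (1 + z) = 486.1 * (1 + 0.061) = 515.7521

515.7521 nm


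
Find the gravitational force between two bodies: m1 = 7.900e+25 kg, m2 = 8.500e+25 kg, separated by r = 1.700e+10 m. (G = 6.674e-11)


F = G*m1*m2/r^2 = 6.674e-11 * 7.900e+25 * 8.500e+25 / (1.700e+10)^2 = 6.674e-11 * 6.715e+51 / 2.890e+20 = 1.551e+21

1.551e+21 N


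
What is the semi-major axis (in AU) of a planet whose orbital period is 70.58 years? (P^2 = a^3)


a = P^(2/3) = 70.58^(2/3) = 17.0787

17.0787 AU


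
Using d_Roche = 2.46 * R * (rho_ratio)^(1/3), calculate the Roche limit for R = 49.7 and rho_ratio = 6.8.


d_Roche = 2.46 * 49.7 * 6.8^(1/3) = 231.6298

231.6298


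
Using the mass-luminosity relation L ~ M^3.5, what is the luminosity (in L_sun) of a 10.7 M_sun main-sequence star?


L/L_sun = (M/M_sun)^3.5 = 10.7^3.5 = 4007.2203

4007.2203 L_sun


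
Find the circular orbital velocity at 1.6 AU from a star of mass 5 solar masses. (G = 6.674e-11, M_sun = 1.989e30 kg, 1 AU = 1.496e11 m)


v = sqrt(GM/r) = sqrt(6.674e-11 * 9.945e+30 / 2.394e+11) = 52658.6483

52658.6483 m/s


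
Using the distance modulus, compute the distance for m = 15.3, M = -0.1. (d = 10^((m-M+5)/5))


d = 10^((m - M + 5)/5) = 10^((15.3 - -0.1 + 5)/5) = 12022.6443

12022.6443 pc


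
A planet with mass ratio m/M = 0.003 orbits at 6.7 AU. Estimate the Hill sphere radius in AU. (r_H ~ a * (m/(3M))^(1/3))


r_H = a * (m/3M)^(1/3) = 6.7 * (0.003/3)^(1/3) = 0.67

0.67 AU


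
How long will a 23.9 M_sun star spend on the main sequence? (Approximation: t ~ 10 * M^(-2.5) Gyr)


t = 10 * M^(-2.5) = 10 * 23.9^(-2.5) = 0.0036

0.0036 Gyr


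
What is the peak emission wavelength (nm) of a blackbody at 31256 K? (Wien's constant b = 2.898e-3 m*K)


lam_max = b / T = 2.898e-3 / 31256 = 9.272e-08 m = 92.7182 nm

92.7182 nm


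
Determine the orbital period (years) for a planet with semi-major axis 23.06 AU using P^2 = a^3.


P = a^(3/2) = 23.06^1.5 = 110.736

110.736 years


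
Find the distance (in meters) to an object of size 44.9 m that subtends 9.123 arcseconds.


D = size / theta_rad, theta_rad = 9.123 * pi/(180*3600) = 4.423e-05, D = 1.015e+06

1.015e+06 m


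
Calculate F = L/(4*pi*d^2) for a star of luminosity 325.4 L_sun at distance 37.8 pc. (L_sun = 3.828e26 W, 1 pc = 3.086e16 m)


F = L / (4*pi*d^2) = 1.246e+29 / (4*pi*(1.167e+18)^2) = 7.285e-09

7.285e-09 W/m^2


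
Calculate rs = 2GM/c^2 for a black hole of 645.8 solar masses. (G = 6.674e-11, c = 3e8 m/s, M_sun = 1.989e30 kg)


M = 645.8 * 1.989e30 kg = 1.2844962e+33 kg. rs = 2GM/c^2 = 2 * 6.674e-11 * 1.2844962e+33 / (3e8)^2 = 1.905e+06

1.905e+06 m


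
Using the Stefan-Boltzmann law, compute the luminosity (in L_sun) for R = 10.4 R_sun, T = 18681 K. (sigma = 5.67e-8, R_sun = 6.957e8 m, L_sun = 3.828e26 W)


R = 10.4 * 6.957e8 m = 7.23528e+09 m. L = 4*pi*R^2*sigma*T^4 = 4*pi*(7.23528e+09)^2 * 5.67e-8 * 18681^4 = 4.542595747e+30 W. L/L_sun = 4.542595747e+30 / 3.828e26 = 11866.7601

11866.7601 L_sun


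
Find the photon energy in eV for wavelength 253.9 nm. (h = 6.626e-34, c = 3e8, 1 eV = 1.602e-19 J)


E = hc/lambda = 6.626e-34 * 3e8 / 2.539e-07 = 7.829e-19 J = 4.8871 eV

4.8871 eV


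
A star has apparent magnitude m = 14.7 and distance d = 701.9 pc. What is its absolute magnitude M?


M = m - 5*log10(d) + 5 = 14.7 - 5*log10(701.9) + 5 = 5.4686

5.4686


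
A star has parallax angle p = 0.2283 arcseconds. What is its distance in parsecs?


d = 1/p = 1/0.2283 = 4.3802

4.3802 pc


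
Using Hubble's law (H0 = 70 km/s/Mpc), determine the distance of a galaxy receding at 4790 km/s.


d = v / H0 = 4790 / 70 = 68.4286

68.4286 Mpc


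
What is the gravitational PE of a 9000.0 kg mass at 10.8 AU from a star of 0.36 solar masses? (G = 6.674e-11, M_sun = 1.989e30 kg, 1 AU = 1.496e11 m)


M = 0.36 * 1.989e30 kg = 7.1604e+29 kg; r = 10.8 AU * 1.496e11 m/AU = 1.61568e+12 m. U = -GM*m/r = -(6.674e-11 * 7.1604e+29 * 9000.0) / 1.61568e+12 = -2.662e+11

-2.662e+11 J


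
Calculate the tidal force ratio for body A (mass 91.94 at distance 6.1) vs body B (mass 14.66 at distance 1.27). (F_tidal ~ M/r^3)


Ratio = (M1/r1^3) / (M2/r2^3) = (91.94/6.1^3) / (14.66/1.27^3) = 0.0566

0.0566


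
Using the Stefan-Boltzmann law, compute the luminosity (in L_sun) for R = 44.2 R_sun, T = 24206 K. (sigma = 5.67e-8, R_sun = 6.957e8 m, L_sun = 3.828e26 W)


R = 44.2 * 6.957e8 m = 3.074994e+10 m. L = 4*pi*R^2*sigma*T^4 = 4*pi*(3.074994e+10)^2 * 5.67e-8 * 24206^4 = 2.312989089e+32 W. L/L_sun = 2.312989089e+32 / 3.828e26 = 604229.1247

604229.1247 L_sun


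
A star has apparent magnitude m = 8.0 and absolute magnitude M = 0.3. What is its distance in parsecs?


d = 10^((m - M + 5)/5) = 10^((8.0 - 0.3 + 5)/5) = 346.7369

346.7369 pc


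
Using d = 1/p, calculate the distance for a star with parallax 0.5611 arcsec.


d = 1/p = 1/0.5611 = 1.7822

1.7822 pc


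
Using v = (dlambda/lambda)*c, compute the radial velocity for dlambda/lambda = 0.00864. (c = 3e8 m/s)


v = (dlambda/lambda) * c = 0.00864 * 3e8 = 2.592e+06

2.592e+06 m/s


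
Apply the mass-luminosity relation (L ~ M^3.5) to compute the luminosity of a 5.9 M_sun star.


L/L_sun = (M/M_sun)^3.5 = 5.9^3.5 = 498.8639

498.8639 L_sun


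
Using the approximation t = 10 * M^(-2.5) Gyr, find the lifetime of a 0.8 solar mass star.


t = 10 * M^(-2.5) = 10 * 0.8^(-2.5) = 17.4693

17.4693 Gyr


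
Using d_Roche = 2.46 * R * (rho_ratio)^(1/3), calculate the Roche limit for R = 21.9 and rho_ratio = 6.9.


d_Roche = 2.46 * 21.9 * 6.9^(1/3) = 102.5642

102.5642


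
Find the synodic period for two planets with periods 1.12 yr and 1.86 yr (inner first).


1/P_syn = |1/P1 - 1/P2| = |1/1.12 - 1/1.86| => P_syn = 2.8151

2.8151 years


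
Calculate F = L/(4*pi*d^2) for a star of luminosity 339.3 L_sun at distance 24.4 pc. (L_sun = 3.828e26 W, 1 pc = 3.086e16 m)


F = L / (4*pi*d^2) = 1.299e+29 / (4*pi*(7.530e+17)^2) = 1.823e-08

1.823e-08 W/m^2


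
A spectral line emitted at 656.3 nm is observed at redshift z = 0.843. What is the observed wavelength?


lam_obs = lam_emit * (1 + z) = 656.3 * (1 + 0.843) = 1209.5609

1209.5609 nm


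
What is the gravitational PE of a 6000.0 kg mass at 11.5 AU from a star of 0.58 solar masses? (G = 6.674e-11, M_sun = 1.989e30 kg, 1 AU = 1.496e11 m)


M = 0.58 * 1.989e30 kg = 1.15362e+30 kg; r = 11.5 AU * 1.496e11 m/AU = 1.7204e+12 m. U = -GM*m/r = -(6.674e-11 * 1.15362e+30 * 6000.0) / 1.7204e+12 = -2.685e+11

-2.685e+11 J


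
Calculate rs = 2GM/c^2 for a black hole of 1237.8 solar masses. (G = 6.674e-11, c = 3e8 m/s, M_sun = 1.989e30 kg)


M = 1237.8 * 1.989e30 kg = 2.4619842e+33 kg. rs = 2GM/c^2 = 2 * 6.674e-11 * 2.4619842e+33 / (3e8)^2 = 3.651e+06

3.651e+06 m


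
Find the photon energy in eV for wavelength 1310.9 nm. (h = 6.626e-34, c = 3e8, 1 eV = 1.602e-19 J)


E = hc/lambda = 6.626e-34 * 3e8 / 1.311e-06 = 1.516e-19 J = 0.9465 eV

0.9465 eV


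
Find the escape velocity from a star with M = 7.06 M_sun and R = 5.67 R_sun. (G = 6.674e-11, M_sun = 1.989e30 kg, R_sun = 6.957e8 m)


M = 7.06 * 1.989e30 kg = 1.404234e+31 kg; R = 5.67 * 6.957e8 m = 3.944619e+09 m. v_esc = sqrt(2GM/R) = sqrt(2 * 6.674e-11 * 1.404234e+31 / 3.944619e+09) = 689327.0324

689327.0324 m/s


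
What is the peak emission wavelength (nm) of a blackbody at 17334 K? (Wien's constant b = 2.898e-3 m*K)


lam_max = b / T = 2.898e-3 / 17334 = 1.672e-07 m = 167.1859 nm

167.1859 nm


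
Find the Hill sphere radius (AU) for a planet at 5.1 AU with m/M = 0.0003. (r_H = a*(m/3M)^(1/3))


r_H = a * (m/3M)^(1/3) = 5.1 * (0.0003/3)^(1/3) = 0.2367

0.2367 AU


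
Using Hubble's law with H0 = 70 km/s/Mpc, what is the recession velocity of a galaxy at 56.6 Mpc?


v = H0 * d = 70 * 56.6 = 3962.0

3962.0 km/s


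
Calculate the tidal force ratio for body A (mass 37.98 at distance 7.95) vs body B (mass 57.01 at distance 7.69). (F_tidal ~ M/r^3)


Ratio = (M1/r1^3) / (M2/r2^3) = (37.98/7.95^3) / (57.01/7.69^3) = 0.603

0.603


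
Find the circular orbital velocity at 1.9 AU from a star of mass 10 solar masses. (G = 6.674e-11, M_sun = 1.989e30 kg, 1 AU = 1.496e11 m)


v = sqrt(GM/r) = sqrt(6.674e-11 * 1.989e+31 / 2.842e+11) = 68338.8861

68338.8861 m/s


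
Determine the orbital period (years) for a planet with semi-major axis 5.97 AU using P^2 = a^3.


P = a^(3/2) = 5.97^1.5 = 14.5868

14.5868 years


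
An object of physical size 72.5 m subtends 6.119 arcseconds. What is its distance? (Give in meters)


D = size / theta_rad, theta_rad = 6.119 * pi/(180*3600) = 2.967e-05, D = 2.444e+06

2.444e+06 m


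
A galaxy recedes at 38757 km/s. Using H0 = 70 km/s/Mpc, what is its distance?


d = v / H0 = 38757 / 70 = 553.6714

553.6714 Mpc


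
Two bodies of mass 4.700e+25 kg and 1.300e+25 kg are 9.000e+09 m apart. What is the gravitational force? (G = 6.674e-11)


F = G*m1*m2/r^2 = 6.674e-11 * 4.700e+25 * 1.300e+25 / (9.000e+09)^2 = 6.674e-11 * 6.110e+50 / 8.100e+19 = 5.034e+20

5.034e+20 N


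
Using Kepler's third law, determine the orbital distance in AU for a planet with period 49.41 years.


a = P^(2/3) = 49.41^(2/3) = 13.4651

13.4651 AU


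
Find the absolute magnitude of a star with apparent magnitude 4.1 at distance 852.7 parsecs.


M = m - 5*log10(d) + 5 = 4.1 - 5*log10(852.7) + 5 = -5.554

-5.554


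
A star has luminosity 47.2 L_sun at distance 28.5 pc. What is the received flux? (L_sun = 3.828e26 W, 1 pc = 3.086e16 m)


F = L / (4*pi*d^2) = 1.807e+28 / (4*pi*(8.795e+17)^2) = 1.859e-09

1.859e-09 W/m^2


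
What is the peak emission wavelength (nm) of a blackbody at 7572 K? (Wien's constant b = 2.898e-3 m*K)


lam_max = b / T = 2.898e-3 / 7572 = 3.827e-07 m = 382.7258 nm

382.7258 nm


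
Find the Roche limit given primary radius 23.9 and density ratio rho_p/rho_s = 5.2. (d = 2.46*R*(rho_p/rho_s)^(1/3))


d_Roche = 2.46 * 23.9 * 5.2^(1/3) = 101.8593

101.8593


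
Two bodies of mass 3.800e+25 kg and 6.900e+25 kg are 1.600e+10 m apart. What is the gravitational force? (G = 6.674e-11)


F = G*m1*m2/r^2 = 6.674e-11 * 3.800e+25 * 6.900e+25 / (1.600e+10)^2 = 6.674e-11 * 2.622e+51 / 2.560e+20 = 6.836e+20

6.836e+20 N


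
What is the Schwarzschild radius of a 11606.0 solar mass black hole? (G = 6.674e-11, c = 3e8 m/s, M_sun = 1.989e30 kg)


M = 11606.0 * 1.989e30 kg = 2.3084334e+34 kg. rs = 2GM/c^2 = 2 * 6.674e-11 * 2.3084334e+34 / (3e8)^2 = 3.424e+07

3.424e+07 m


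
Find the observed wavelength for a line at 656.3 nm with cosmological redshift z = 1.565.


lam_obs = lam_emit * (1 + z) = 656.3 * (1 + 1.565) = 1683.4095

1683.4095 nm


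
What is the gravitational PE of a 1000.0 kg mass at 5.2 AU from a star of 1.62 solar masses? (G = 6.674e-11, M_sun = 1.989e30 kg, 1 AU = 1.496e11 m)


M = 1.62 * 1.989e30 kg = 3.22218e+30 kg; r = 5.2 AU * 1.496e11 m/AU = 7.7792e+11 m. U = -GM*m/r = -(6.674e-11 * 3.22218e+30 * 1000.0) / 7.7792e+11 = -2.764e+11

-2.764e+11 J


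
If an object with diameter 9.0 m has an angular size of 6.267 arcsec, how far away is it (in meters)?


D = size / theta_rad, theta_rad = 6.267 * pi/(180*3600) = 3.038e-05, D = 296215.6145

296215.6145 m


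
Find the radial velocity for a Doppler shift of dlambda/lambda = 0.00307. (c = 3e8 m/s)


v = (dlambda/lambda) * c = 0.00307 * 3e8 = 921000.0

921000.0 m/s


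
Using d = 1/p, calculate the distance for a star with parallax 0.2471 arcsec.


d = 1/p = 1/0.2471 = 4.0469

4.0469 pc


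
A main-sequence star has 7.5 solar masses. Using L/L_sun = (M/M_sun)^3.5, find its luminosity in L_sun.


L/L_sun = (M/M_sun)^3.5 = 7.5^3.5 = 1155.3523

1155.3523 L_sun


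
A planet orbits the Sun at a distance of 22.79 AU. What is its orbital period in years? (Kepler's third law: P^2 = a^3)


P = a^(3/2) = 22.79^1.5 = 108.7969

108.7969 years


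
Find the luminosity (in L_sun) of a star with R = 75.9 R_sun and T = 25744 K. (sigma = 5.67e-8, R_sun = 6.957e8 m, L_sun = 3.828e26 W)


R = 75.9 * 6.957e8 m = 5.280363e+10 m. L = 4*pi*R^2*sigma*T^4 = 4*pi*(5.280363e+10)^2 * 5.67e-8 * 25744^4 = 8.726188464e+32 W. L/L_sun = 8.726188464e+32 / 3.828e26 = 2.280e+06

2.280e+06 L_sun


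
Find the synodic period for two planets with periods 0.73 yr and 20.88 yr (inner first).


1/P_syn = |1/P1 - 1/P2| = |1/0.73 - 1/20.88| => P_syn = 0.7564

0.7564 years


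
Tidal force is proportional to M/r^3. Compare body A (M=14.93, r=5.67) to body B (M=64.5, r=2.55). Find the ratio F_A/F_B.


Ratio = (M1/r1^3) / (M2/r2^3) = (14.93/5.67^3) / (64.5/2.55^3) = 0.0211

0.0211


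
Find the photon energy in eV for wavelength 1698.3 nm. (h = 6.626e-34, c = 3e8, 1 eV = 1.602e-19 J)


E = hc/lambda = 6.626e-34 * 3e8 / 1.698e-06 = 1.170e-19 J = 0.7306 eV

0.7306 eV


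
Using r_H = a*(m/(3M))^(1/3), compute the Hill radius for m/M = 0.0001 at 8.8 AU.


r_H = a * (m/3M)^(1/3) = 8.8 * (0.0001/3)^(1/3) = 0.2832

0.2832 AU


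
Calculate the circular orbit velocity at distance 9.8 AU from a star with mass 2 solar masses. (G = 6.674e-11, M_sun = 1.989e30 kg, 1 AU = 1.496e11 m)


v = sqrt(GM/r) = sqrt(6.674e-11 * 3.978e+30 / 1.466e+12) = 13456.9505

13456.9505 m/s


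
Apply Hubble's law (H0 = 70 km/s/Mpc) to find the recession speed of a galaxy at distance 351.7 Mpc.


v = H0 * d = 70 * 351.7 = 24619.0

24619.0 km/s


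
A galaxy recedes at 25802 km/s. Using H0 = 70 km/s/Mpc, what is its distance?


d = v / H0 = 25802 / 70 = 368.6

368.6 Mpc


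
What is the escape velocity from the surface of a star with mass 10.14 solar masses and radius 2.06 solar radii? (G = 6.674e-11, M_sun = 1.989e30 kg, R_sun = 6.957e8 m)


M = 10.14 * 1.989e30 kg = 2.016846e+31 kg; R = 2.06 * 6.957e8 m = 1.433142e+09 m. v_esc = sqrt(2GM/R) = sqrt(2 * 6.674e-11 * 2.016846e+31 / 1.433142e+09) = 1.371e+06

1.371e+06 m/s


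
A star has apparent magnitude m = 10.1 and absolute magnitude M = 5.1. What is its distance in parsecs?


d = 10^((m - M + 5)/5) = 10^((10.1 - 5.1 + 5)/5) = 100.0

100.0 pc


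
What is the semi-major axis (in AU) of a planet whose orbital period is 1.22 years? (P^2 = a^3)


a = P^(2/3) = 1.22^(2/3) = 1.1418

1.1418 AU


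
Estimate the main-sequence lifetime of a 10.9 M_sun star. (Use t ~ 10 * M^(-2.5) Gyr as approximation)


t = 10 * M^(-2.5) = 10 * 10.9^(-2.5) = 0.0255

0.0255 Gyr


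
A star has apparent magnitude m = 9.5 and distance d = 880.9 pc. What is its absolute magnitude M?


M = m - 5*log10(d) + 5 = 9.5 - 5*log10(880.9) + 5 = -0.2246

-0.2246


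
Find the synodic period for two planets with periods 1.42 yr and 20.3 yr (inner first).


1/P_syn = |1/P1 - 1/P2| = |1/1.42 - 1/20.3| => P_syn = 1.5268

1.5268 years


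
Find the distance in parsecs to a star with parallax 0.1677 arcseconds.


d = 1/p = 1/0.1677 = 5.963

5.963 pc


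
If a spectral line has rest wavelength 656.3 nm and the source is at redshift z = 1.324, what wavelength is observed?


lam_obs = lam_emit * (1 + z) = 656.3 * (1 + 1.324) = 1525.2412

1525.2412 nm


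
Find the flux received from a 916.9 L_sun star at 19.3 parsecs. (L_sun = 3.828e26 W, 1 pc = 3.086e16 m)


F = L / (4*pi*d^2) = 3.510e+29 / (4*pi*(5.956e+17)^2) = 7.874e-08

7.874e-08 W/m^2


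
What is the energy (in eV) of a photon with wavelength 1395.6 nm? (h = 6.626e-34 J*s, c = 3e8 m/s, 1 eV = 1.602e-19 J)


E = hc/lambda = 6.626e-34 * 3e8 / 1.396e-06 = 1.424e-19 J = 0.8891 eV

0.8891 eV


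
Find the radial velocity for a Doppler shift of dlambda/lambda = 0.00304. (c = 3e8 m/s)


v = (dlambda/lambda) * c = 0.00304 * 3e8 = 912000.0

912000.0 m/s


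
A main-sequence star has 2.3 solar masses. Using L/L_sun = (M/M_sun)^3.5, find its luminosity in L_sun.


L/L_sun = (M/M_sun)^3.5 = 2.3^3.5 = 18.4522

18.4522 L_sun


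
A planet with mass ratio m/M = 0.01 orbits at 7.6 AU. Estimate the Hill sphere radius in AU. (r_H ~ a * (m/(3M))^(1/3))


r_H = a * (m/3M)^(1/3) = 7.6 * (0.01/3)^(1/3) = 1.1353

1.1353 AU


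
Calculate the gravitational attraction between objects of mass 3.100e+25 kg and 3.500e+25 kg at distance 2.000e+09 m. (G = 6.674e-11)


F = G*m1*m2/r^2 = 6.674e-11 * 3.100e+25 * 3.500e+25 / (2.000e+09)^2 = 6.674e-11 * 1.085e+51 / 4.000e+18 = 1.810e+22

1.810e+22 N


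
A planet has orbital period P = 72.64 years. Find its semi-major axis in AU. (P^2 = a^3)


a = P^(2/3) = 72.64^(2/3) = 17.4094

17.4094 AU


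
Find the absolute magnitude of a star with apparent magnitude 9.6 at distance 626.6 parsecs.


M = m - 5*log10(d) + 5 = 9.6 - 5*log10(626.6) + 5 = 0.615

0.615


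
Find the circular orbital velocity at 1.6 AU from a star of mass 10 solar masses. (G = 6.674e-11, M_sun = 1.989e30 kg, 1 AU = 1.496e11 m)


v = sqrt(GM/r) = sqrt(6.674e-11 * 1.989e+31 / 2.394e+11) = 74470.5746

74470.5746 m/s


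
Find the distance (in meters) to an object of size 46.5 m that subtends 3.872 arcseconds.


D = size / theta_rad, theta_rad = 3.872 * pi/(180*3600) = 1.877e-05, D = 2.477e+06

2.477e+06 m


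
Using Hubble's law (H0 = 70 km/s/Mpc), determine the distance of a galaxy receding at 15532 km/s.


d = v / H0 = 15532 / 70 = 221.8857

221.8857 Mpc


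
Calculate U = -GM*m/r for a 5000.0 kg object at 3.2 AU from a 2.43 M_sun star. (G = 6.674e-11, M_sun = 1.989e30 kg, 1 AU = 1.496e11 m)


M = 2.43 * 1.989e30 kg = 4.83327e+30 kg; r = 3.2 AU * 1.496e11 m/AU = 4.7872e+11 m. U = -GM*m/r = -(6.674e-11 * 4.83327e+30 * 5000.0) / 4.7872e+11 = -3.369e+12

-3.369e+12 J


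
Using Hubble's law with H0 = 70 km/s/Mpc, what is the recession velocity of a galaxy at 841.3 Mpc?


v = H0 * d = 70 * 841.3 = 58891.0

58891.0 km/s


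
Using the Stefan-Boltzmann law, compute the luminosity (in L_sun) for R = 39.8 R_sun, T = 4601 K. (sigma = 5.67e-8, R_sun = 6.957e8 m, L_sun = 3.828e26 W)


R = 39.8 * 6.957e8 m = 2.768886e+10 m. L = 4*pi*R^2*sigma*T^4 = 4*pi*(2.768886e+10)^2 * 5.67e-8 * 4601^4 = 2.448003345e+29 W. L/L_sun = 2.448003345e+29 / 3.828e26 = 639.4993

639.4993 L_sun


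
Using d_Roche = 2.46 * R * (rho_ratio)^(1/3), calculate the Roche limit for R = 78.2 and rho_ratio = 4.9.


d_Roche = 2.46 * 78.2 * 4.9^(1/3) = 326.7437

326.7437


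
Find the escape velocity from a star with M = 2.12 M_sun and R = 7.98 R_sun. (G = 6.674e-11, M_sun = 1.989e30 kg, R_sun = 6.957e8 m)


M = 2.12 * 1.989e30 kg = 4.21668e+30 kg; R = 7.98 * 6.957e8 m = 5.551686e+09 m. v_esc = sqrt(2GM/R) = sqrt(2 * 6.674e-11 * 4.21668e+30 / 5.551686e+09) = 318405.8026

318405.8026 m/s


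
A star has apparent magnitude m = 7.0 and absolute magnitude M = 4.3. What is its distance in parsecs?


d = 10^((m - M + 5)/5) = 10^((7.0 - 4.3 + 5)/5) = 34.6737

34.6737 pc


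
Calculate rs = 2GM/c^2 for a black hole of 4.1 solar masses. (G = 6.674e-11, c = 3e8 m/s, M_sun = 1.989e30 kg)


M = 4.1 * 1.989e30 kg = 8.1549e+30 kg. rs = 2GM/c^2 = 2 * 6.674e-11 * 8.1549e+30 / (3e8)^2 = 12094.6228

12094.6228 m


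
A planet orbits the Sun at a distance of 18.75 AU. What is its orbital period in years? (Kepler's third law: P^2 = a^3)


P = a^(3/2) = 18.75^1.5 = 81.1899

81.1899 years


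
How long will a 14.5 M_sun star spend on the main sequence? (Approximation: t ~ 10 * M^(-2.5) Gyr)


t = 10 * M^(-2.5) = 10 * 14.5^(-2.5) = 0.0125

0.0125 Gyr


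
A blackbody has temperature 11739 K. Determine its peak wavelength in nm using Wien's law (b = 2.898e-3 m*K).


lam_max = b / T = 2.898e-3 / 11739 = 2.469e-07 m = 246.8694 nm

246.8694 nm


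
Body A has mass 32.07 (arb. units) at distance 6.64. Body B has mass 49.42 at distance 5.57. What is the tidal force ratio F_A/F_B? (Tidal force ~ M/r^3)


Ratio = (M1/r1^3) / (M2/r2^3) = (32.07/6.64^3) / (49.42/5.57^3) = 0.3831

0.3831


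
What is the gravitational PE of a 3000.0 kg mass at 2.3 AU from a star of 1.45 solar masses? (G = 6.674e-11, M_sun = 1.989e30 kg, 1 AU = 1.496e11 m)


M = 1.45 * 1.989e30 kg = 2.88405e+30 kg; r = 2.3 AU * 1.496e11 m/AU = 3.4408e+11 m. U = -GM*m/r = -(6.674e-11 * 2.88405e+30 * 3000.0) / 3.4408e+11 = -1.678e+12

-1.678e+12 J


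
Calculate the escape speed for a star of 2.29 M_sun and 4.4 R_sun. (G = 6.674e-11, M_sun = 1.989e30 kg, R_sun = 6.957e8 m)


M = 2.29 * 1.989e30 kg = 4.55481e+30 kg; R = 4.4 * 6.957e8 m = 3.06108e+09 m. v_esc = sqrt(2GM/R) = sqrt(2 * 6.674e-11 * 4.55481e+30 / 3.06108e+09) = 445662.2944

445662.2944 m/s


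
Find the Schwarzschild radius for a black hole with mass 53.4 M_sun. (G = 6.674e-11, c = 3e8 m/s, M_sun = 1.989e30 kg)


M = 53.4 * 1.989e30 kg = 1.062126e+32 kg. rs = 2GM/c^2 = 2 * 6.674e-11 * 1.062126e+32 / (3e8)^2 = 157525.0872

157525.0872 m


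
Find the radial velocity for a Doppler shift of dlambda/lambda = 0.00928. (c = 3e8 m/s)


v = (dlambda/lambda) * c = 0.00928 * 3e8 = 2.784e+06

2.784e+06 m/s


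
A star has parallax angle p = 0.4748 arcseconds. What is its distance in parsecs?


d = 1/p = 1/0.4748 = 2.1061

2.1061 pc


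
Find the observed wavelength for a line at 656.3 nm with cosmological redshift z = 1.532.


lam_obs = lam_emit * (1 + z) = 656.3 * (1 + 1.532) = 1661.7516

1661.7516 nm


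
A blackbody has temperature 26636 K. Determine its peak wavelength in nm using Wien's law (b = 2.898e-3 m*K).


lam_max = b / T = 2.898e-3 / 26636 = 1.088e-07 m = 108.8001 nm

108.8001 nm


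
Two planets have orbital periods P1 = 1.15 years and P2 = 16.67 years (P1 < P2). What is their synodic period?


1/P_syn = |1/P1 - 1/P2| = |1/1.15 - 1/16.67| => P_syn = 1.2352

1.2352 years


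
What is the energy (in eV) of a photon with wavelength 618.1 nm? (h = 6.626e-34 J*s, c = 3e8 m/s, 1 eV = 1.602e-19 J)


E = hc/lambda = 6.626e-34 * 3e8 / 6.181e-07 = 3.216e-19 J = 2.0075 eV

2.0075 eV


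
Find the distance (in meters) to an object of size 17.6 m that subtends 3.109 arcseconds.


D = size / theta_rad, theta_rad = 3.109 * pi/(180*3600) = 1.507e-05, D = 1.168e+06

1.168e+06 m


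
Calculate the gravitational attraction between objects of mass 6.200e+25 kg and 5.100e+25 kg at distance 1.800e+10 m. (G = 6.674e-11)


F = G*m1*m2/r^2 = 6.674e-11 * 6.200e+25 * 5.100e+25 / (1.800e+10)^2 = 6.674e-11 * 3.162e+51 / 3.240e+20 = 6.513e+20

6.513e+20 N


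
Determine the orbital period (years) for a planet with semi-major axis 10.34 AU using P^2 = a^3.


P = a^(3/2) = 10.34^1.5 = 33.2492

33.2492 years


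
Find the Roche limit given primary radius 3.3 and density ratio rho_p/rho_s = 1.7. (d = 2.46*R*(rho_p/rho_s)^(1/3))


d_Roche = 2.46 * 3.3 * 1.7^(1/3) = 9.6887

9.6887


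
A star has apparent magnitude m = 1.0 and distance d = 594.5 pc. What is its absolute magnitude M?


M = m - 5*log10(d) + 5 = 1.0 - 5*log10(594.5) + 5 = -7.8708

-7.8708


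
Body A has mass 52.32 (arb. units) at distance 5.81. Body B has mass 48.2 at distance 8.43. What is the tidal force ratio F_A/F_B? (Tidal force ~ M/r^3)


Ratio = (M1/r1^3) / (M2/r2^3) = (52.32/5.81^3) / (48.2/8.43^3) = 3.3157

3.3157


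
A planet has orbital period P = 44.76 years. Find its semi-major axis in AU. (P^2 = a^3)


a = P^(2/3) = 44.76^(2/3) = 12.6065

12.6065 AU


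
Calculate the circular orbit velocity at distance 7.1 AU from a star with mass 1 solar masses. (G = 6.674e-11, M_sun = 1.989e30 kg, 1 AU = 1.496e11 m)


v = sqrt(GM/r) = sqrt(6.674e-11 * 1.989e+30 / 1.062e+12) = 11179.3234

11179.3234 m/s


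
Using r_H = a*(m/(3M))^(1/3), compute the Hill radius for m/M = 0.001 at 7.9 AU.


r_H = a * (m/3M)^(1/3) = 7.9 * (0.001/3)^(1/3) = 0.5478

0.5478 AU


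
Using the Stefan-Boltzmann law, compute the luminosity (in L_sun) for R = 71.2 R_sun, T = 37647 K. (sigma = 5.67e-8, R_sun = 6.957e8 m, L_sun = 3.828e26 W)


R = 71.2 * 6.957e8 m = 4.953384e+10 m. L = 4*pi*R^2*sigma*T^4 = 4*pi*(4.953384e+10)^2 * 5.67e-8 * 37647^4 = 3.51170813e+33 W. L/L_sun = 3.51170813e+33 / 3.828e26 = 9.174e+06

9.174e+06 L_sun


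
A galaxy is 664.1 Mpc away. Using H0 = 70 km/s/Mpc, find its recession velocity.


v = H0 * d = 70 * 664.1 = 46487.0

46487.0 km/s


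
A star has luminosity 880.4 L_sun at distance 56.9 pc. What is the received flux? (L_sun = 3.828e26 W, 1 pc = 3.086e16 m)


F = L / (4*pi*d^2) = 3.370e+29 / (4*pi*(1.756e+18)^2) = 8.698e-09

8.698e-09 W/m^2


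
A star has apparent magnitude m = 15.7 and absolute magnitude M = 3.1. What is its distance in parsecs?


d = 10^((m - M + 5)/5) = 10^((15.7 - 3.1 + 5)/5) = 3311.3112

3311.3112 pc


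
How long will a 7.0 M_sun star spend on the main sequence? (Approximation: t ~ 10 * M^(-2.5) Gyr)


t = 10 * M^(-2.5) = 10 * 7.0^(-2.5) = 0.0771

0.0771 Gyr


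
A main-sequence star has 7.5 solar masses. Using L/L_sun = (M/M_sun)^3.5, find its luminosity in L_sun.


L/L_sun = (M/M_sun)^3.5 = 7.5^3.5 = 1155.3523

1155.3523 L_sun


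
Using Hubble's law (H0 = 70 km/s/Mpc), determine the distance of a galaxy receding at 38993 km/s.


d = v / H0 = 38993 / 70 = 557.0429

557.0429 Mpc


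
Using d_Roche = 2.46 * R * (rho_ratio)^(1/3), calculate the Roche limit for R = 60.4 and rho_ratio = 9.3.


d_Roche = 2.46 * 60.4 * 9.3^(1/3) = 312.4638

312.4638


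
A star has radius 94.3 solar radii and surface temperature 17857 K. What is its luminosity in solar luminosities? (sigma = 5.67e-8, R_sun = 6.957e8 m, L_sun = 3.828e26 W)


R = 94.3 * 6.957e8 m = 6.560451e+10 m. L = 4*pi*R^2*sigma*T^4 = 4*pi*(6.560451e+10)^2 * 5.67e-8 * 17857^4 = 3.11813066e+32 W. L/L_sun = 3.11813066e+32 / 3.828e26 = 814558.6886

814558.6886 L_sun


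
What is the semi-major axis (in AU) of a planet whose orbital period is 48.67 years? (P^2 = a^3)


a = P^(2/3) = 48.67^(2/3) = 13.3303

13.3303 AU


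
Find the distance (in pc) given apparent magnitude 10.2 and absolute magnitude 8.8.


d = 10^((m - M + 5)/5) = 10^((10.2 - 8.8 + 5)/5) = 19.0546

19.0546 pc


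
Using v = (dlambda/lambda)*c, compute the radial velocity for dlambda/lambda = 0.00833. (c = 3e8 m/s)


v = (dlambda/lambda) * c = 0.00833 * 3e8 = 2.499e+06

2.499e+06 m/s


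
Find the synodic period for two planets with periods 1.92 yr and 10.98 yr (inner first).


1/P_syn = |1/P1 - 1/P2| = |1/1.92 - 1/10.98| => P_syn = 2.3269

2.3269 years


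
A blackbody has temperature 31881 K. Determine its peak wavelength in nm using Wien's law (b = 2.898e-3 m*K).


lam_max = b / T = 2.898e-3 / 31881 = 9.090e-08 m = 90.9005 nm

90.9005 nm


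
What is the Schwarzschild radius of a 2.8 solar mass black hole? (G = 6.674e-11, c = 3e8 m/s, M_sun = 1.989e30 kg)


M = 2.8 * 1.989e30 kg = 5.5692e+30 kg. rs = 2GM/c^2 = 2 * 6.674e-11 * 5.5692e+30 / (3e8)^2 = 8259.7424

8259.7424 m


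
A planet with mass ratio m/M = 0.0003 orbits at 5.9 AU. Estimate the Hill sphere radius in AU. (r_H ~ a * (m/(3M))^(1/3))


r_H = a * (m/3M)^(1/3) = 5.9 * (0.0003/3)^(1/3) = 0.2739

0.2739 AU


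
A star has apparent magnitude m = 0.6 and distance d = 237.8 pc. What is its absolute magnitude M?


M = m - 5*log10(d) + 5 = 0.6 - 5*log10(237.8) + 5 = -6.2811

-6.2811


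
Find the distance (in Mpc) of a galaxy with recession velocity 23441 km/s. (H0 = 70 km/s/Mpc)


d = v / H0 = 23441 / 70 = 334.8714

334.8714 Mpc


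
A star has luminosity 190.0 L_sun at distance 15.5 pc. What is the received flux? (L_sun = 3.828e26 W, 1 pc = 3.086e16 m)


F = L / (4*pi*d^2) = 7.273e+28 / (4*pi*(4.783e+17)^2) = 2.530e-08

2.530e-08 W/m^2


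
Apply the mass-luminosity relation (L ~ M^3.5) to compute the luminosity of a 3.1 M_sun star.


L/L_sun = (M/M_sun)^3.5 = 3.1^3.5 = 52.4525

52.4525 L_sun


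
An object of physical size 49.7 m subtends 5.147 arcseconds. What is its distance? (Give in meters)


D = size / theta_rad, theta_rad = 5.147 * pi/(180*3600) = 2.495e-05, D = 1.992e+06

1.992e+06 m


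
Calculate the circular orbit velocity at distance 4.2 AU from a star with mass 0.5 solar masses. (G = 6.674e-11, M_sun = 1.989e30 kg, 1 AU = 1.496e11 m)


v = sqrt(GM/r) = sqrt(6.674e-11 * 9.945e+29 / 6.283e+11) = 10277.9157

10277.9157 m/s


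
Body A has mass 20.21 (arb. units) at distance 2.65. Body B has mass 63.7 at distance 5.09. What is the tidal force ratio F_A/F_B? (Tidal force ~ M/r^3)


Ratio = (M1/r1^3) / (M2/r2^3) = (20.21/2.65^3) / (63.7/5.09^3) = 2.2482

2.2482


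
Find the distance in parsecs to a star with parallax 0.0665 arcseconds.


d = 1/p = 1/0.0665 = 15.0376

15.0376 pc


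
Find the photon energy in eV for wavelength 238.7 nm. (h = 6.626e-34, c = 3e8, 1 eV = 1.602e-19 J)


E = hc/lambda = 6.626e-34 * 3e8 / 2.387e-07 = 8.328e-19 J = 5.1983 eV

5.1983 eV


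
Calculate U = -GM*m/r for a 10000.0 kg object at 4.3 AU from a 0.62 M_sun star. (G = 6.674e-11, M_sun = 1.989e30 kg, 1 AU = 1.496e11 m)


M = 0.62 * 1.989e30 kg = 1.23318e+30 kg; r = 4.3 AU * 1.496e11 m/AU = 6.4328e+11 m. U = -GM*m/r = -(6.674e-11 * 1.23318e+30 * 10000.0) / 6.4328e+11 = -1.279e+12

-1.279e+12 J


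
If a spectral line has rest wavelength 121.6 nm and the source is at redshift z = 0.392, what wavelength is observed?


lam_obs = lam_emit * (1 + z) = 121.6 * (1 + 0.392) = 169.2672

169.2672 nm


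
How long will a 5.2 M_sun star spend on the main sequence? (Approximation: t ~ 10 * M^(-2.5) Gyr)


t = 10 * M^(-2.5) = 10 * 5.2^(-2.5) = 0.1622

0.1622 Gyr


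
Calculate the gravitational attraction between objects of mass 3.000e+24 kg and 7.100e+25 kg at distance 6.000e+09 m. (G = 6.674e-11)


F = G*m1*m2/r^2 = 6.674e-11 * 3.000e+24 * 7.100e+25 / (6.000e+09)^2 = 6.674e-11 * 2.130e+50 / 3.600e+19 = 3.949e+20

3.949e+20 N


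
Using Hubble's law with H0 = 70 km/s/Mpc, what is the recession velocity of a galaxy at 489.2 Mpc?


v = H0 * d = 70 * 489.2 = 34244.0

34244.0 km/s


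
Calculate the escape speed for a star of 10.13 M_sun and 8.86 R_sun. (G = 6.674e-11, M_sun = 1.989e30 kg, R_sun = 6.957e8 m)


M = 10.13 * 1.989e30 kg = 2.014857e+31 kg; R = 8.86 * 6.957e8 m = 6.163902e+09 m. v_esc = sqrt(2GM/R) = sqrt(2 * 6.674e-11 * 2.014857e+31 / 6.163902e+09) = 660544.9104

660544.9104 m/s


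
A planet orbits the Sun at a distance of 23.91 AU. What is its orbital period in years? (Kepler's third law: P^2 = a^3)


P = a^(3/2) = 23.91^1.5 = 116.9148

116.9148 years


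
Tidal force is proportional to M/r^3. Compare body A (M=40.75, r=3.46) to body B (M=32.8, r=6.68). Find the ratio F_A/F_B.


Ratio = (M1/r1^3) / (M2/r2^3) = (40.75/3.46^3) / (32.8/6.68^3) = 8.9404

8.9404
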